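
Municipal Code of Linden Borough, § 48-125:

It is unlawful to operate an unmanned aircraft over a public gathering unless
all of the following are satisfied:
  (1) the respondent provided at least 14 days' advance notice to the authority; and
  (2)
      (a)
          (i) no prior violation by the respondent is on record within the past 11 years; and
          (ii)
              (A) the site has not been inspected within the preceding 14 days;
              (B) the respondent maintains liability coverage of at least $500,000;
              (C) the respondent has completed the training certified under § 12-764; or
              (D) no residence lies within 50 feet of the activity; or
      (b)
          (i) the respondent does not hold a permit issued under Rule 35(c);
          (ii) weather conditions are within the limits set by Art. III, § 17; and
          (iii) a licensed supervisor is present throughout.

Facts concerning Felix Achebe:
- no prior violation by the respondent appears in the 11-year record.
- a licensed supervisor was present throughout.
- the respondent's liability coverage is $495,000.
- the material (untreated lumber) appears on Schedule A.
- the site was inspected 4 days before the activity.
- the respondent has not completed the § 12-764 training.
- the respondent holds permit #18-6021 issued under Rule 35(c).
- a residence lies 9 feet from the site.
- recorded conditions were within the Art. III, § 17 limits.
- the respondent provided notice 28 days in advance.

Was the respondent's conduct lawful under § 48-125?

(1) ≥14 days' notice — holds.
(i) no prior violation — met.
(A) not (site inspected) — not met.
(B) coverage ≥ $500,000 — not satisfied.
(C) training certified — fails.
(D) no residence in 50 ft — not met.
So (ii) is not satisfied (F OR F OR F OR F).
(a) = T AND F = false.
(i) not (holds permit) — not satisfied.
(ii) weather ok — satisfied.
(iii) supervisor present — satisfied.
(b): F AND T AND T → false.
(2): F OR F → false.
Overall: T AND F → false.

No — unlawful.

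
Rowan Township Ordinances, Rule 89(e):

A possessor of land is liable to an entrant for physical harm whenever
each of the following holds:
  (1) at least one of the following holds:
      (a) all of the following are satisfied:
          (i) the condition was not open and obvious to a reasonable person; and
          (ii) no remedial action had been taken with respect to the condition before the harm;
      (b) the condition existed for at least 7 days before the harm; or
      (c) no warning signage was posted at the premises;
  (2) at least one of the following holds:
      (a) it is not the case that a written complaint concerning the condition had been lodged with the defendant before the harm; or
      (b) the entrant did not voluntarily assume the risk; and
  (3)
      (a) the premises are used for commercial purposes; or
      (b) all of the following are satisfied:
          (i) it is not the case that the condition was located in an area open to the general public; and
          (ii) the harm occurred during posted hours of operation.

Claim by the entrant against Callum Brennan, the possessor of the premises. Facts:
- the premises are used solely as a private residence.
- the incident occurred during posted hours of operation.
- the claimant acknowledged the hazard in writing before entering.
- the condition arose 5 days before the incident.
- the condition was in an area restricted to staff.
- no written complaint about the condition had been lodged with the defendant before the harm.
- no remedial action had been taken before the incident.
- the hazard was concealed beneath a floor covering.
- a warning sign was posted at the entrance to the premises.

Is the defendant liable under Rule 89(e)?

(i) not open/obvious — holds.
(ii) no remedial action — met.
So (a) is satisfied (T AND T).
(b) condition ≥7 days old — not met.
(c) no signage posted — not met.
So (1) is satisfied (T OR F OR F).
(a) not (complaint lodged) — met.
(b) no assumed risk — fails.
(2) = T OR F = true.
(a) commercial use — not satisfied.
(i) not (public area) — met.
(ii) during posted hours — satisfied.
(b): T AND T → true.
So (3) is satisfied (F OR T).
Overall = T AND T AND T = true.

Yes — liable.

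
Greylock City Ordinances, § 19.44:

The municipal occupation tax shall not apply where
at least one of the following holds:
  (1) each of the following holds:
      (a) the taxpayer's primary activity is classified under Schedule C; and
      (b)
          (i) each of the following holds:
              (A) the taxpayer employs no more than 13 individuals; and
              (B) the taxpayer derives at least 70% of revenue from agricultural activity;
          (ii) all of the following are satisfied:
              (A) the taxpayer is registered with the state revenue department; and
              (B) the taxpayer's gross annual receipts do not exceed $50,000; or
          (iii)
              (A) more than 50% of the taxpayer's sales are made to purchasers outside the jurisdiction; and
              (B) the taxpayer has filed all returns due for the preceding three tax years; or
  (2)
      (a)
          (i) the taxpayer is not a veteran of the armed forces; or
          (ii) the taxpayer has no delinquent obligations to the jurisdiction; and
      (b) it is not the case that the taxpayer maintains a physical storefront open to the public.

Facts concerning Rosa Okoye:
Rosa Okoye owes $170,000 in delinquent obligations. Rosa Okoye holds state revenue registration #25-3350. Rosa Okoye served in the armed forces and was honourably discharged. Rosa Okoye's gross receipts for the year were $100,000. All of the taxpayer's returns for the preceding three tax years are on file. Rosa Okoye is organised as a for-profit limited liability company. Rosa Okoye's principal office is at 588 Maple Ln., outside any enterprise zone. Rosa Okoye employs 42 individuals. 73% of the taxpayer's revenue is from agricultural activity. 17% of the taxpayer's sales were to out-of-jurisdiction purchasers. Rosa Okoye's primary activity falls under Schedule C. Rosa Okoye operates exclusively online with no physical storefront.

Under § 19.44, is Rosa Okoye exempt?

No — not exempt.

(a) Schedule C activity — satisfied.
(A) ≤ 13 employees — not met.
(B) ≥70% agricultural — holds.
(i): F AND T → false.
(A) state-registered — satisfied.
(B) receipts ≤ $50,000 — not met.
(ii): T AND F → false.
(A) >50% out-of-jur. sales — not satisfied.
(B) returns current — holds.
(iii): F AND T → false.
(b): F OR F OR F → false.
(1) = T AND F = false.
(i) not (veteran) — fails.
(ii) no delinquency — fails.
So (a) is not satisfied (F OR F).
(b) not (has storefront) — met.
(2): F AND T → false.
So Overall is not satisfied (F OR F).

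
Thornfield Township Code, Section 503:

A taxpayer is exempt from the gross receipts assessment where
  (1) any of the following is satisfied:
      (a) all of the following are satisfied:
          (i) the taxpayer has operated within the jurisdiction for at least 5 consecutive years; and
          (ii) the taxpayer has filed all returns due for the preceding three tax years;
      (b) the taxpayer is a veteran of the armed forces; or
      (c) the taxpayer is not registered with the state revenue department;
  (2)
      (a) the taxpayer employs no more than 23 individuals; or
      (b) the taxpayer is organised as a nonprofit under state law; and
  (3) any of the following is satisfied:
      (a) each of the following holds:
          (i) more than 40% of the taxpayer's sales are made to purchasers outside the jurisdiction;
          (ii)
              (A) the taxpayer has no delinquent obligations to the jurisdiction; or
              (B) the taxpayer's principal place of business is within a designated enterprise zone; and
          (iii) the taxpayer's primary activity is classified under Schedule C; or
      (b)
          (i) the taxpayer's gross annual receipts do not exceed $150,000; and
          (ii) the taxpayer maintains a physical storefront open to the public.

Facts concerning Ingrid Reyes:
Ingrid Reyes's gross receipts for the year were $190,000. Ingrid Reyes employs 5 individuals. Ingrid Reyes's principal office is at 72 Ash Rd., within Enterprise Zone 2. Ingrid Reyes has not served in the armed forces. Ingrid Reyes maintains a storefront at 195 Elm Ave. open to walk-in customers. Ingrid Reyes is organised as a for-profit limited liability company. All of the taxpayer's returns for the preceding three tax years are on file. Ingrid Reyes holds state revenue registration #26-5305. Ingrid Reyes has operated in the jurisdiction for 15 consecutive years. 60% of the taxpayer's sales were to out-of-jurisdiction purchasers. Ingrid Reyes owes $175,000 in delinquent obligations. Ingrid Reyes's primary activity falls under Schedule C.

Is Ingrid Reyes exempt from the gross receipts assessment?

Yes — exempt.

(i) ≥ 5 yrs in jurisdiction — holds.
(ii) returns current — satisfied.
(a): T AND T → true.
(b) veteran — not met.
(c) not (state-registered) — not met.
(1): T OR F OR F → true.
(a) ≤ 23 employees — met.
(b) nonprofit — not satisfied.
(2) = T OR F = true.
(i) >40% out-of-jur. sales — holds.
(A) no delinquency — not met.
(B) in enterprise zone — met.
(ii) = F OR T = true.
(iii) Schedule C activity — satisfied.
So (a) is satisfied (T AND T AND T).
(i) receipts ≤ $150,000 — not met.
(ii) has storefront — satisfied.
So (b) is not satisfied (F AND T).
(3) = T OR F = true.
Overall = T AND T AND T = true.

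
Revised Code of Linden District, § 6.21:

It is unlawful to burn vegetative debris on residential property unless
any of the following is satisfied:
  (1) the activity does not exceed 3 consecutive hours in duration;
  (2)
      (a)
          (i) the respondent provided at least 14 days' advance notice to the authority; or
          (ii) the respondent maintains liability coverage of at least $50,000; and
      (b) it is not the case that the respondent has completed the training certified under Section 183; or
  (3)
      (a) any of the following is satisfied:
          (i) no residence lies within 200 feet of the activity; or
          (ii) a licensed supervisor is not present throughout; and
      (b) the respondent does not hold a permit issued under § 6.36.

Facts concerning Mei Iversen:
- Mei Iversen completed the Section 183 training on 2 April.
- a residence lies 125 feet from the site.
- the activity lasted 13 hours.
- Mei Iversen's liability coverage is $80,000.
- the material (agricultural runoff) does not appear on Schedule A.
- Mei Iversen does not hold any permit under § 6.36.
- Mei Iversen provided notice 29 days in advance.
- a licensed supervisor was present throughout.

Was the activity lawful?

(1) ≤ 3 hrs duration — not satisfied.
(i) ≥14 days' notice — met.
(ii) coverage ≥ $50,000 — satisfied.
So (a) is satisfied (T OR T).
(b) not (training certified) — not met.
(2) = T AND F = false.
(i) no residence in 200 ft — fails.
(ii) not (supervisor present) — not satisfied.
(a) = F OR F = false.
(b) not (holds permit) — holds.
So (3) is not satisfied (F AND T).
So Overall is not satisfied (F OR F OR F).

No — unlawful.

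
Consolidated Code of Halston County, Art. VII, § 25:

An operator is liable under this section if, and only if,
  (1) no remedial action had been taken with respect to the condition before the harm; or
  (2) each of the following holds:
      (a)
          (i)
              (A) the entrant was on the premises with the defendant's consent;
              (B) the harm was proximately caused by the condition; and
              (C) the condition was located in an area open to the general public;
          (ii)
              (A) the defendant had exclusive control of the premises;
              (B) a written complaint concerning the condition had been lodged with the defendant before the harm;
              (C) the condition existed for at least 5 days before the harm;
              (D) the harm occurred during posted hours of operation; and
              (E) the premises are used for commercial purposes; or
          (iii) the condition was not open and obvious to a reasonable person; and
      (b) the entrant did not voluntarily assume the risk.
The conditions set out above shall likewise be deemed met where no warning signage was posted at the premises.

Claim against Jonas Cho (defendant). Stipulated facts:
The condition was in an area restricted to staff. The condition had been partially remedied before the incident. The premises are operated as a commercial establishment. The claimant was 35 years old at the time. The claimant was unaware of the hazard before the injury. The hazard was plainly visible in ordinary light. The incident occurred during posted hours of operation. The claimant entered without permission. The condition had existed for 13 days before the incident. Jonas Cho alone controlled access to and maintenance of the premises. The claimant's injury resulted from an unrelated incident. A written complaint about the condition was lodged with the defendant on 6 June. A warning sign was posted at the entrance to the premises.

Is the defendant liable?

(1) no remedial action — not satisfied.
(A) consent to enter — not met.
(B) proximate cause — not met.
(C) public area — not satisfied.
So (i) is not satisfied (F AND F AND F).
(A) exclusive control — satisfied.
(B) complaint lodged — satisfied.
(C) condition ≥5 days old — satisfied.
(D) during posted hours — satisfied.
(E) commercial use — satisfied.
(ii) = T AND T AND T AND T AND T = true.
(iii) not open/obvious — not satisfied.
(a): F OR T OR F → true.
(b) no assumed risk — met.
So (2) is satisfied (T AND T).
Overall: F OR T → true.
Exception (no signage posted) — not satisfied.
Result: main true OR exception false → true.

Yes — liable.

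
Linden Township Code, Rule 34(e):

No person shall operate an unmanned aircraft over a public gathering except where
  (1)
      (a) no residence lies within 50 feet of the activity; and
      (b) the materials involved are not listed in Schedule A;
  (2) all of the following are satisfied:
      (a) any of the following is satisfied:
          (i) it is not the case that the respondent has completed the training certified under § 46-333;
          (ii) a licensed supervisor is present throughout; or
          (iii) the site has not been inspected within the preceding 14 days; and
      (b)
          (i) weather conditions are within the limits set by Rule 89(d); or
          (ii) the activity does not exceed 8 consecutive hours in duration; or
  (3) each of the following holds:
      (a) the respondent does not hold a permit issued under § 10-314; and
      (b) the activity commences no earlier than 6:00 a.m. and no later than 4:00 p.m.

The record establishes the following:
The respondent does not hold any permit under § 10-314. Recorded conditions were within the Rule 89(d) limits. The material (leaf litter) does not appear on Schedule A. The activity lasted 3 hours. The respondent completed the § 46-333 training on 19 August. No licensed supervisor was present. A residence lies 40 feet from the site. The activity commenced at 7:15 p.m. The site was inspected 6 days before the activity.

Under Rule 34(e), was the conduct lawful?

(a) no residence in 50 ft — not satisfied.
(b) not (Schedule A material) — satisfied.
(1): F AND T → false.
(i) not (training certified) — fails.
(ii) supervisor present — not satisfied.
(iii) not (site inspected) — not satisfied.
So (a) is not satisfied (F OR F OR F).
(i) weather ok — met.
(ii) ≤ 8 hrs duration — satisfied.
(b) = T OR T = true.
So (2) is not satisfied (F AND T).
(a) not (holds permit) — satisfied.
(b) start within hours — not met.
So (3) is not satisfied (T AND F).
So Overall is not satisfied (F OR F OR F).

No — unlawful.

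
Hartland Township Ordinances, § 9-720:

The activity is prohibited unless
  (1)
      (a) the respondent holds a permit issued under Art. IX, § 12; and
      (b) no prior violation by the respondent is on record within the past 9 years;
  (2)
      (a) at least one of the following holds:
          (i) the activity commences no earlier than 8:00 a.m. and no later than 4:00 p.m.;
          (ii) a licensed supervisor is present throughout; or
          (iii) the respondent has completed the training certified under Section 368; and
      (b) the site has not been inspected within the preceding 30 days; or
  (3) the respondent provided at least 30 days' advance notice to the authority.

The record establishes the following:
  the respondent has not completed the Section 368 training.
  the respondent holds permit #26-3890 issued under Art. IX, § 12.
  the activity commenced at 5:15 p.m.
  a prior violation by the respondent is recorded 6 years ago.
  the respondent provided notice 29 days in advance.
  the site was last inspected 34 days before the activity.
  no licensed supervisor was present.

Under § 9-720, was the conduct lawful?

No — unlawful.

(a) holds permit — holds.
(b) no prior violation — not satisfied.
(1) = T AND F = false.
(i) start within hours — not met.
(ii) supervisor present — not satisfied.
(iii) training certified — fails.
(a): F OR F OR F → false.
(b) not (site inspected) — satisfied.
(2): F AND T → false.
(3) ≥30 days' notice — not satisfied.
Overall: F OR F OR F → false.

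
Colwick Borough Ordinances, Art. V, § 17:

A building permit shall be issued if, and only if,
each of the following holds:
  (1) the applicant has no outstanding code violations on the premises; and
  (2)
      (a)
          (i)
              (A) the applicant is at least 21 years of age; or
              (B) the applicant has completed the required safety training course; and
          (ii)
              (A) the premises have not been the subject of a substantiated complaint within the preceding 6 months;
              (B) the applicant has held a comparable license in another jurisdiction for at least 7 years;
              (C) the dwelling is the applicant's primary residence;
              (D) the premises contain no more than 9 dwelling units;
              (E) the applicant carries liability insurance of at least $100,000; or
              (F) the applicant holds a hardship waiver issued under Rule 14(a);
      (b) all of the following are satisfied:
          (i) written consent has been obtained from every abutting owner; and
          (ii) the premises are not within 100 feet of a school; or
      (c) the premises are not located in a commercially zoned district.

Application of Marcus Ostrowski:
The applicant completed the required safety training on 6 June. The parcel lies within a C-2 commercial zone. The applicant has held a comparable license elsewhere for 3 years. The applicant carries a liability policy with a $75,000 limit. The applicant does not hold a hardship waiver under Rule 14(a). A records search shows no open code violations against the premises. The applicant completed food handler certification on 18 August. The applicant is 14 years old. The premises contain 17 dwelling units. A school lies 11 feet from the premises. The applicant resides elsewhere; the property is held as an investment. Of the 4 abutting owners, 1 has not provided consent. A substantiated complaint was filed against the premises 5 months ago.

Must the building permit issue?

No — denied.

(1) no code violations — met.
(A) age ≥ 21 — not met.
(B) safety training — met.
(i) = F OR T = true.
(A) no complaint in 6 mo. — fails.
(B) prior license ≥ 7 yr — not met.
(C) primary residence — not satisfied.
(D) ≤ 9 units — not met.
(E) insurance ≥ $100,000 — not satisfied.
(F) hardship waiver — not satisfied.
(ii): F OR F OR F OR F OR F OR F → false.
(a): T AND F → false.
(i) all abutters consent — not met.
(ii) ≥100 ft from school — fails.
(b) = F AND F = false.
(c) not (commercially zoned) — not satisfied.
So (2) is not satisfied (F OR F OR F).
Overall: T AND F → false.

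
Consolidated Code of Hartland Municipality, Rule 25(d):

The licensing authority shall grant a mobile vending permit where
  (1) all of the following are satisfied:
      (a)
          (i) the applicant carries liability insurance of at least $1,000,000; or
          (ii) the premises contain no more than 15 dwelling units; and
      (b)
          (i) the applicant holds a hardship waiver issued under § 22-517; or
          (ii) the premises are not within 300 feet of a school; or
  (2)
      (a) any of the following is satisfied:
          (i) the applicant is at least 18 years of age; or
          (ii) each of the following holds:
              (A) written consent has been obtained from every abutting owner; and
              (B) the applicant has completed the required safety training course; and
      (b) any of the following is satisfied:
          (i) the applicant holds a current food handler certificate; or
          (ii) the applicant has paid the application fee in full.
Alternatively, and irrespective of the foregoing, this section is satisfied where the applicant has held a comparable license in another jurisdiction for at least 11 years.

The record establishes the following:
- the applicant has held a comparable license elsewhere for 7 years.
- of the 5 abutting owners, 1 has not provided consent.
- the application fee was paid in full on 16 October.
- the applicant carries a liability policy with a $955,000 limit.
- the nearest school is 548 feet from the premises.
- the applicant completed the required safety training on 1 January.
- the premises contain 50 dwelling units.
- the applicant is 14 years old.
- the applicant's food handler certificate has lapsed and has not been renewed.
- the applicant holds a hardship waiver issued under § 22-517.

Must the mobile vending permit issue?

(i) insurance ≥ $1,000,000 — fails.
(ii) ≤ 15 units — fails.
(a): F OR F → false.
(i) hardship waiver — met.
(ii) ≥300 ft from school — holds.
(b) = T OR T = true.
So (1) is not satisfied (F AND T).
(i) age ≥ 18 — not met.
(A) all abutters consent — fails.
(B) safety training — met.
(ii) = F AND T = false.
(a) = F OR F = false.
(i) food handler cert. — not satisfied.
(ii) fee paid — met.
(b): F OR T → true.
So (2) is not satisfied (F AND T).
So Overall is not satisfied (F OR F).
Exception (prior license ≥ 11 yr) — not satisfied.
Result: main false OR exception false → false.

No — denied.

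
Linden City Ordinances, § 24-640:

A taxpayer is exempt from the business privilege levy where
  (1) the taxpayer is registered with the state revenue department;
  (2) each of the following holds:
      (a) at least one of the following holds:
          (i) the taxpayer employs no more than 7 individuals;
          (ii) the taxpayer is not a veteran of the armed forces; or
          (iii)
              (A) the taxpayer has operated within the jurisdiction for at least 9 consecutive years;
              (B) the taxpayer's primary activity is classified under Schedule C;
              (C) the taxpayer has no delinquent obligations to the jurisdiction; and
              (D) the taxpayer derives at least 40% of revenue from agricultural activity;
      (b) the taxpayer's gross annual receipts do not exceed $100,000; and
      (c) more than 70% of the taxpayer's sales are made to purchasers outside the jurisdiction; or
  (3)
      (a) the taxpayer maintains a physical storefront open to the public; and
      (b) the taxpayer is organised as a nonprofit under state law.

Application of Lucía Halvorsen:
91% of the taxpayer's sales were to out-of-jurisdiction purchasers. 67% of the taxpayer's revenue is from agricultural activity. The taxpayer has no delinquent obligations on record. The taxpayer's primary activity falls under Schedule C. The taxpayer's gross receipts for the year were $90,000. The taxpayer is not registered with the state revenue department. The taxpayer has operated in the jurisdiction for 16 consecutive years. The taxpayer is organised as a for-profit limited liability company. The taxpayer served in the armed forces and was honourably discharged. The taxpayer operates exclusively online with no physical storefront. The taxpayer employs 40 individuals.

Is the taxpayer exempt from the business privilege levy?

(1) state-registered — not met.
(i) ≤ 7 employees — fails.
(ii) not (veteran) — not met.
(A) ≥ 9 yrs in jurisdiction — met.
(B) Schedule C activity — holds.
(C) no delinquency — holds.
(D) ≥40% agricultural — satisfied.
So (iii) is satisfied (T AND T AND T AND T).
So (a) is satisfied (F OR F OR T).
(b) receipts ≤ $100,000 — met.
(c) >70% out-of-jur. sales — satisfied.
(2) = T AND T AND T = true.
(a) has storefront — not met.
(b) nonprofit — not satisfied.
So (3) is not satisfied (F AND F).
Overall: F OR T OR F → true.

Yes — exempt.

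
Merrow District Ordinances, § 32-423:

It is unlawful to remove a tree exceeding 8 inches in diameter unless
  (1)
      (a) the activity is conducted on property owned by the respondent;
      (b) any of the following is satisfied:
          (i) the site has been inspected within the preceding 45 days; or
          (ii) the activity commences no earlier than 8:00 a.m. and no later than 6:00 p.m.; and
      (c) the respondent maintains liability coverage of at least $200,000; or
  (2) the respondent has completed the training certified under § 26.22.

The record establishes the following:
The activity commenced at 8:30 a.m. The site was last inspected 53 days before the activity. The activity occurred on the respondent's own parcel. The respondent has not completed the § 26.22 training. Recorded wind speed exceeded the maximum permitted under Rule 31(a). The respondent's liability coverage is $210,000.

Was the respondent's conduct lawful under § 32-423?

(a) own property — holds.
(i) site inspected — fails.
(ii) start within hours — met.
So (b) is satisfied (F OR T).
(c) coverage ≥ $200,000 — met.
(1): T AND T AND T → true.
(2) training certified — not met.
So Overall is satisfied (T OR F).

Yes — lawful.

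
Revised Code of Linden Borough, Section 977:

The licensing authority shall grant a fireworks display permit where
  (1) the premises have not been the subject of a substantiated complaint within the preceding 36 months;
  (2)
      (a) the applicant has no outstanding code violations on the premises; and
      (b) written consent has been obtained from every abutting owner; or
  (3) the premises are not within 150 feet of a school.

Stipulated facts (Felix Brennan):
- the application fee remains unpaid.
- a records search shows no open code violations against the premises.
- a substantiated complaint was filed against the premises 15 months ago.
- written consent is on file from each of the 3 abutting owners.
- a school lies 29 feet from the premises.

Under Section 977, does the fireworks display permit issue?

(1) no complaint in 36 mo. — not met.
(a) no code violations — met.
(b) all abutters consent — satisfied.
So (2) is satisfied (T AND T).
(3) ≥150 ft from school — not satisfied.
Overall: F OR T OR F → true.

Yes — granted.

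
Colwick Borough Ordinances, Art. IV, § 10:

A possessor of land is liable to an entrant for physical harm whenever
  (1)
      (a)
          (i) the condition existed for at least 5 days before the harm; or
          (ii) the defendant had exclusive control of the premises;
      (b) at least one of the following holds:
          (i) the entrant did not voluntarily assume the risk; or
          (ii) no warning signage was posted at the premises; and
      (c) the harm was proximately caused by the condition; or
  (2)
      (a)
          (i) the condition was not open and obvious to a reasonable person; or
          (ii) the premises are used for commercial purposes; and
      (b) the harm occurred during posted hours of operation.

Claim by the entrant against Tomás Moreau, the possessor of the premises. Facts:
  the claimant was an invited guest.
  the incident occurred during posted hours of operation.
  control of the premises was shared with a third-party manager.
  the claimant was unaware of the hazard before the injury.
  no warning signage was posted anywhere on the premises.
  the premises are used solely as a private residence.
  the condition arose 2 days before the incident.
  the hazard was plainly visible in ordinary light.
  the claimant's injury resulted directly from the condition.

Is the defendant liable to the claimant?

(i) condition ≥5 days old — fails.
(ii) exclusive control — not satisfied.
(a): F OR F → false.
(i) no assumed risk — satisfied.
(ii) no signage posted — satisfied.
So (b) is satisfied (T OR T).
(c) proximate cause — satisfied.
So (1) is not satisfied (F AND T AND T).
(i) not open/obvious — not satisfied.
(ii) commercial use — fails.
(a) = F OR F = false.
(b) during posted hours — holds.
(2) = F AND T = false.
So Overall is not satisfied (F OR F).

No — not liable.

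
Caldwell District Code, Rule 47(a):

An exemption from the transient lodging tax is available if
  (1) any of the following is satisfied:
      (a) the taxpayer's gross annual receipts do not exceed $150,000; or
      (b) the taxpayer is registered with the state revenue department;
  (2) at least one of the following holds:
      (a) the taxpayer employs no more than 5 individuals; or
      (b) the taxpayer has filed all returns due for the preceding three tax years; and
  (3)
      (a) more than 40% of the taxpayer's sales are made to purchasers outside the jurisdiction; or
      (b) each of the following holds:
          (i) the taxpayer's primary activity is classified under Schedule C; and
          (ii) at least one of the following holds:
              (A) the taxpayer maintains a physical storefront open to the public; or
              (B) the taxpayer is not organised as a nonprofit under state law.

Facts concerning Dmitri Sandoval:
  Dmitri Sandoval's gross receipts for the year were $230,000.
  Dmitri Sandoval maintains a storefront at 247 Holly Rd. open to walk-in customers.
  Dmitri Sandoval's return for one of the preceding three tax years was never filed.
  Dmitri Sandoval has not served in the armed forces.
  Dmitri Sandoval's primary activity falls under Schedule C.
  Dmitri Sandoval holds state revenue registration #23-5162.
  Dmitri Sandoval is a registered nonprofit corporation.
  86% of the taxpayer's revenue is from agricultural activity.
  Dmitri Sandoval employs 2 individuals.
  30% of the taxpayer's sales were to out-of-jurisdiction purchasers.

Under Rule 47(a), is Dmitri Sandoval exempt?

(a) receipts ≤ $150,000 — not satisfied.
(b) state-registered — satisfied.
(1): F OR T → true.
(a) ≤ 5 employees — satisfied.
(b) returns current — fails.
(2): T OR F → true.
(a) >40% out-of-jur. sales — not satisfied.
(i) Schedule C activity — satisfied.
(A) has storefront — met.
(B) not (nonprofit) — fails.
So (ii) is satisfied (T OR F).
So (b) is satisfied (T AND T).
So (3) is satisfied (F OR T).
So Overall is satisfied (T AND T AND T).

Yes — exempt.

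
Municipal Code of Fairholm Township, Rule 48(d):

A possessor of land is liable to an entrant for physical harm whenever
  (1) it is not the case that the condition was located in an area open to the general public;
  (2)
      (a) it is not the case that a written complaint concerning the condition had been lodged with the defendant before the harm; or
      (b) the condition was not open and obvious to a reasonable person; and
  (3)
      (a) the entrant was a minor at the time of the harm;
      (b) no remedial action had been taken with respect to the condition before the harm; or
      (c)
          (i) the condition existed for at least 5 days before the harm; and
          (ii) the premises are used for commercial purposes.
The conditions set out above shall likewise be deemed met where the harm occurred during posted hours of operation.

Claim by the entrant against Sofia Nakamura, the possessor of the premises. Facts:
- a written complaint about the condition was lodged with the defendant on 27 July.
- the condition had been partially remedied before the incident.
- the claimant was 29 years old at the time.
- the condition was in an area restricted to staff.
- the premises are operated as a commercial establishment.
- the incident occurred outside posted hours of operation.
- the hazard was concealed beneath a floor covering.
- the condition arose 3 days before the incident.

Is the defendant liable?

No — not liable.

(1) not (public area) — satisfied.
(a) not (complaint lodged) — not met.
(b) not open/obvious — met.
(2) = F OR T = true.
(a) entrant a minor — not satisfied.
(b) no remedial action — not met.
(i) condition ≥5 days old — not met.
(ii) commercial use — met.
(c) = F AND T = false.
(3) = F OR F OR F = false.
Overall = T AND T AND F = false.
Exception (during posted hours) — not satisfied.
Result: main false OR exception false → false.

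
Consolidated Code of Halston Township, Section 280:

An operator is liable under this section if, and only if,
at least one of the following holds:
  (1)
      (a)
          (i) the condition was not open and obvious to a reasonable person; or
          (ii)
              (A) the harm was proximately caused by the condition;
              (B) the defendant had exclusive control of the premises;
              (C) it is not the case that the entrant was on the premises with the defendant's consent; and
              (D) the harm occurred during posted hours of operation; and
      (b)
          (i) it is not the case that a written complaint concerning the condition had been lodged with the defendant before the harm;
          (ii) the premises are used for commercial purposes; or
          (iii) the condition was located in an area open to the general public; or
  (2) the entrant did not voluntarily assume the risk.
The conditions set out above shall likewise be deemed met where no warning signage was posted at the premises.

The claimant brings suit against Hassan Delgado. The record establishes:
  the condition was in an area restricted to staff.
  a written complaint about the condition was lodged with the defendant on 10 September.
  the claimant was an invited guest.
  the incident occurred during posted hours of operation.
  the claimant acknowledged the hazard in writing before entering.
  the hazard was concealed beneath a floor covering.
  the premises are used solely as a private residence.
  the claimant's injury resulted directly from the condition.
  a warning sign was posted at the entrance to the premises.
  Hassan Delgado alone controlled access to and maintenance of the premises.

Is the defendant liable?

(i) not open/obvious — satisfied.
(A) proximate cause — holds.
(B) exclusive control — met.
(C) not (consent to enter) — not met.
(D) during posted hours — met.
So (ii) is not satisfied (T AND T AND F AND T).
(a): T OR F → true.
(i) not (complaint lodged) — not satisfied.
(ii) commercial use — not met.
(iii) public area — not met.
(b): F OR F OR F → false.
So (1) is not satisfied (T AND F).
(2) no assumed risk — fails.
Overall = F OR F = false.
Exception (no signage posted) — not satisfied.
Result: main false OR exception false → false.

No — not liable.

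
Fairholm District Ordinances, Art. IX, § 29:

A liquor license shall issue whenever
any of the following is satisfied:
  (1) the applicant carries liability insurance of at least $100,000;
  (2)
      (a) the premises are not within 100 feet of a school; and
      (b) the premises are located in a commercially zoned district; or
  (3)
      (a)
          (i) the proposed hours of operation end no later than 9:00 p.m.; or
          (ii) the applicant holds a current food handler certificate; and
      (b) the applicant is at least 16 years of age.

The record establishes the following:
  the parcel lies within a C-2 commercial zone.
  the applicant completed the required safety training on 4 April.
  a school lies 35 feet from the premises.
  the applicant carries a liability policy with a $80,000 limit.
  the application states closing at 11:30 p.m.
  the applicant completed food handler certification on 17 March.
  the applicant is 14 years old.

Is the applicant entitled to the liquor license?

No — denied.

(1) insurance ≥ $100,000 — fails.
(a) ≥100 ft from school — not satisfied.
(b) commercially zoned — satisfied.
(2): F AND T → false.
(i) closes by 9 p.m. — not satisfied.
(ii) food handler cert. — satisfied.
(a) = F OR T = true.
(b) age ≥ 16 — fails.
(3) = T AND F = false.
So Overall is not satisfied (F OR F OR F).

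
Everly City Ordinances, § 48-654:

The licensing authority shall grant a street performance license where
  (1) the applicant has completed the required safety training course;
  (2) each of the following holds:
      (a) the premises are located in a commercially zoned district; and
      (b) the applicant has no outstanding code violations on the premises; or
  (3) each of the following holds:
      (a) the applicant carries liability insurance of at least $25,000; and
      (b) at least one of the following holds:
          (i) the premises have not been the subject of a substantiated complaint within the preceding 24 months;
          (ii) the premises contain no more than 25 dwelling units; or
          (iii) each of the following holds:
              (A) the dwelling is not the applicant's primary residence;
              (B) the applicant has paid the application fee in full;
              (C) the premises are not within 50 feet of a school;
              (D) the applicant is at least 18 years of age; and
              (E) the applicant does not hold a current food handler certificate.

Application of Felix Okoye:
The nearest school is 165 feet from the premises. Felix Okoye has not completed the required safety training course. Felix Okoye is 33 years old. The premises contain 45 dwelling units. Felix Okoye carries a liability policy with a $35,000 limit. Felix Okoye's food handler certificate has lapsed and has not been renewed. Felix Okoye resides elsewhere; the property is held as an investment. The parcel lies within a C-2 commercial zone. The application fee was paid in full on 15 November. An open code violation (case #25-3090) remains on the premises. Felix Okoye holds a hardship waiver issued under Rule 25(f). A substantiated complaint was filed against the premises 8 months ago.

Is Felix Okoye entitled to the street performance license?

Yes — granted.

(1) safety training — fails.
(a) commercially zoned — satisfied.
(b) no code violations — not met.
(2): T AND F → false.
(a) insurance ≥ $25,000 — satisfied.
(i) no complaint in 24 mo. — fails.
(ii) ≤ 25 units — not met.
(A) not (primary residence) — holds.
(B) fee paid — holds.
(C) ≥50 ft from school — holds.
(D) age ≥ 18 — holds.
(E) not (food handler cert.) — met.
(iii): T AND T AND T AND T AND T → true.
(b) = F OR F OR T = true.
So (3) is satisfied (T AND T).
Overall = F OR F OR T = true.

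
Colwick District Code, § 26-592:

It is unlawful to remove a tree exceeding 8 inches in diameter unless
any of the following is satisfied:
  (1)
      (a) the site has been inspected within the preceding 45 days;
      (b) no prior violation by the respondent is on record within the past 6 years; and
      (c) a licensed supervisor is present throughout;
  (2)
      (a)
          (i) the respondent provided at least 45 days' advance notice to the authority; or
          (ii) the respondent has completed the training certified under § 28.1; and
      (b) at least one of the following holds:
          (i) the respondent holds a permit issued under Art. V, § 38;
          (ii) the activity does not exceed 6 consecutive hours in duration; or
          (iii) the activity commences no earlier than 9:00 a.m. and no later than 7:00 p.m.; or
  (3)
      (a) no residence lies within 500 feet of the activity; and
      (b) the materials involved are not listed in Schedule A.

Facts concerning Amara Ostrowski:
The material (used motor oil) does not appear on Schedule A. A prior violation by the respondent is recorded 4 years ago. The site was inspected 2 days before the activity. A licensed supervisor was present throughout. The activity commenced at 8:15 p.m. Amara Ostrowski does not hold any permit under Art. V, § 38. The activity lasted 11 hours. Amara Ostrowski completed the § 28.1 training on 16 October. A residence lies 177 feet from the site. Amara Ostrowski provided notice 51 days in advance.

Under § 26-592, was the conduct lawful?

No — unlawful.

(a) site inspected — holds.
(b) no prior violation — fails.
(c) supervisor present — met.
(1): T AND F AND T → false.
(i) ≥45 days' notice — holds.
(ii) training certified — met.
(a): T OR T → true.
(i) holds permit — not met.
(ii) ≤ 6 hrs duration — fails.
(iii) start within hours — not satisfied.
So (b) is not satisfied (F OR F OR F).
(2): T AND F → false.
(a) no residence in 500 ft — not met.
(b) not (Schedule A material) — met.
(3) = F AND T = false.
So Overall is not satisfied (F OR F OR F).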